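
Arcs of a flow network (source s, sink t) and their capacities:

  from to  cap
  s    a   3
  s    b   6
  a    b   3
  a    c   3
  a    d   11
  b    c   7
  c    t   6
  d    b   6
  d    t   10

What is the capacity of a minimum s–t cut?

Augment s→a→c→t: bottleneck 3, flow now 3.
Augment s→b→c→t: bottleneck 3, flow now 6.
Augment s→b→c→a→d→t: bottleneck 3, flow now 9. (uses reverse residual edge)
No augmenting path remains; maximum flow = 9.
By max-flow min-cut, the minimum cut capacity equals the max flow.
In the residual graph, reachable from s: {s}.
Min-cut edges: s→a (3), s→b (6); capacity 3 + 6 = 9.

9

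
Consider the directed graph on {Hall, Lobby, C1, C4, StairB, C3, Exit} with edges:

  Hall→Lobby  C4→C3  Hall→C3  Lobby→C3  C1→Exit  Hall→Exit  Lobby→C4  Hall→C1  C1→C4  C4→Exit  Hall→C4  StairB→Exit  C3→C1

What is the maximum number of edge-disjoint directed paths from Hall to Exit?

3

Assign every edge capacity 1; by Menger, the answer equals the max flow.
Path Hall→Exit (+1); total 1.
Path Hall→C1→Exit (+1); total 2.
Path Hall→C4→Exit (+1); total 3.
No residual Hall→Exit path; max flow = 3.
Certifying cut of size 3: {C1→Exit, C4→Exit, Hall→Exit}.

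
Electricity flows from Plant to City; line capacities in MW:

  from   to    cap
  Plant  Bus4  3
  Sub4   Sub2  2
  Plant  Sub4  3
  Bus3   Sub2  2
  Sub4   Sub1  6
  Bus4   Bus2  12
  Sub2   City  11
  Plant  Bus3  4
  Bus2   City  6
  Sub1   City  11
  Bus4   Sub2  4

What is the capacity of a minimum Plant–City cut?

8

Augment Plant→Sub4→Sub2→City: bottleneck 2, flow now 2.
Augment Plant→Sub4→Sub1→City: bottleneck 1, flow now 3.
Augment Plant→Bus3→Sub2→City: bottleneck 2, flow now 5.
Augment Plant→Bus4→Sub2→City: bottleneck 3, flow now 8.
No augmenting path remains; maximum flow = 8.
By max-flow min-cut, the minimum cut capacity equals the max flow.
In the residual graph, reachable from Plant: {Plant, Bus3}.
Min-cut edges: Plant→Sub4 (3), Plant→Bus4 (3), Bus3→Sub2 (2); capacity 3 + 3 + 2 = 8.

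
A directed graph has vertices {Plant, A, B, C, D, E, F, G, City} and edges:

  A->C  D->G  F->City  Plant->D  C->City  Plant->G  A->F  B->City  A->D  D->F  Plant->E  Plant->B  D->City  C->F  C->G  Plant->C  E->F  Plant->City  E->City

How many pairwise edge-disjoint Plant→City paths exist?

5

Assign every edge capacity 1; by Menger, the answer equals the max flow.
Path Plant→City (+1); total 1.
Path Plant→B→City (+1); total 2.
Path Plant→C→City (+1); total 3.
Path Plant→D→City (+1); total 4.
Path Plant→E→City (+1); total 5.
No residual Plant→City path; max flow = 5.
Certifying cut of size 5: {Plant→B, Plant→C, Plant→City, Plant→D, Plant→E}.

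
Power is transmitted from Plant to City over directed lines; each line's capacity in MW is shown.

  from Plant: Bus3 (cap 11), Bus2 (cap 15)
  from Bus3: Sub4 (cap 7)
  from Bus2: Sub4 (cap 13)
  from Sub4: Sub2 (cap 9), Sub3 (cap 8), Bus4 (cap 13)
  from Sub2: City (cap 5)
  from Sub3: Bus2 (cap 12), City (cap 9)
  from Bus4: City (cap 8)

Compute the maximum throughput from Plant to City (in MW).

20

Augment Plant→Bus3→Sub4→Sub2→City: bottleneck 5, flow now 5.
Augment Plant→Bus3→Sub4→Sub3→City: bottleneck 2, flow now 7.
Augment Plant→Bus2→Sub4→Sub3→City: bottleneck 6, flow now 13.
Augment Plant→Bus2→Sub4→Bus4→City: bottleneck 7, flow now 20.
No augmenting path remains; maximum flow = 20.
In the residual graph, reachable from Plant: {Plant, Bus3, Bus2}.
Min-cut edges: Bus3→Sub4 (7), Bus2→Sub4 (13); capacity 7 + 13 = 20.
This cut is saturated, so no flow can exceed 20.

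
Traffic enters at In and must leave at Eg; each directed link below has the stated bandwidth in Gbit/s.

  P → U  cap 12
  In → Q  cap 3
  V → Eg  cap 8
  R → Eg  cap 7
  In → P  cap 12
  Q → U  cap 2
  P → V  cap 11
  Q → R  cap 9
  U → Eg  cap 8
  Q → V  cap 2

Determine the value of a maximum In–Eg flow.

Augment In→P→U→Eg: bottleneck 8, flow now 8.
Augment In→P→V→Eg: bottleneck 4, flow now 12.
Augment In→Q→R→Eg: bottleneck 3, flow now 15.
No augmenting path remains; maximum flow = 15.
In the residual graph, reachable from In: {In}.
Min-cut edges: In→P (12), In→Q (3); capacity 12 + 3 = 15.
This cut is saturated, so no flow can exceed 15.

15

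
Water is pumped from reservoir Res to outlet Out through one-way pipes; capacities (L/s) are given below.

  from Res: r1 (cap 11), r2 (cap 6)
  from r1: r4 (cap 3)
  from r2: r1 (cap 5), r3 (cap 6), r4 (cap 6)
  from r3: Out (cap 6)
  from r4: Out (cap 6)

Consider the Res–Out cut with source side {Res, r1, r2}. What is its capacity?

15

Edges leaving {Res, r1, r2}: r1→r4 (3), r2→r3 (6), r2→r4 (6).
Cut capacity = 3 + 6 + 6 = 15.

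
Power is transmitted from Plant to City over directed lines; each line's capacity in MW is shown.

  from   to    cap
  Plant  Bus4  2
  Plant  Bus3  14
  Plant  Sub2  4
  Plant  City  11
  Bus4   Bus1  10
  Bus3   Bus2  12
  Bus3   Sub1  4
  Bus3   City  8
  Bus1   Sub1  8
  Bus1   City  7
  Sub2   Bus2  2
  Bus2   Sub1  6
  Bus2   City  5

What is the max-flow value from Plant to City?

26

Augment Plant→City: bottleneck 11, flow now 11.
Augment Plant→Bus3→City: bottleneck 8, flow now 19.
Augment Plant→Bus4→Bus1→City: bottleneck 2, flow now 21.
Augment Plant→Bus3→Bus2→City: bottleneck 5, flow now 26.
No augmenting path remains; maximum flow = 26.
In the residual graph, reachable from Plant: {Plant, Bus3, Sub2, Bus2, Sub1}.
Min-cut edges: Plant→Bus4 (2), Plant→City (11), Bus3→City (8), Bus2→City (5); capacity 2 + 11 + 8 + 5 = 26.
This cut is saturated, so no flow can exceed 26.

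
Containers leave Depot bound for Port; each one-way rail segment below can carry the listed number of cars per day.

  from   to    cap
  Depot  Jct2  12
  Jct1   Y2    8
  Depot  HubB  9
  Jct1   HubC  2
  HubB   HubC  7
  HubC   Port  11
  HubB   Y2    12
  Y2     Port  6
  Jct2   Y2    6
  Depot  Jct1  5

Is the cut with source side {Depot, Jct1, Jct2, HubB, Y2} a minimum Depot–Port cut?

Yes — it is a minimum cut (capacity 15).

Given cut capacity: 2 + 7 + 6 = 15.
Augment Depot→Jct1→HubC→Port: bottleneck 2, flow now 2.
Augment Depot→Jct1→Y2→Port: bottleneck 3, flow now 5.
Augment Depot→Jct2→Y2→Port: bottleneck 3, flow now 8.
Augment Depot→HubB→HubC→Port: bottleneck 7, flow now 15.
No augmenting path remains; maximum flow = 15.
Cut capacity 15 equals the max flow, so it is a minimum cut.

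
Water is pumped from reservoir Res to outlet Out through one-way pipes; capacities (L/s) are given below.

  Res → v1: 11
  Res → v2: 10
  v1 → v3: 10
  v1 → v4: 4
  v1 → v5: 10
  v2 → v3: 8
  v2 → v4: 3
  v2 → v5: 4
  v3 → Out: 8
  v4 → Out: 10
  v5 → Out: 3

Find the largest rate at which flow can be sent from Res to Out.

18

Augment Res→v1→v3→Out: bottleneck 8, flow now 8.
Augment Res→v1→v4→Out: bottleneck 3, flow now 11.
Augment Res→v2→v4→Out: bottleneck 3, flow now 14.
Augment Res→v2→v5→Out: bottleneck 3, flow now 17.
Augment Res→v2→v3→v1→v4→Out: bottleneck 1, flow now 18. (uses reverse residual edge)
No augmenting path remains; maximum flow = 18.
In the residual graph, reachable from Res: {Res, v1, v2, v3, v5}.
Min-cut edges: v1→v4 (4), v2→v4 (3), v3→Out (8), v5→Out (3); capacity 4 + 3 + 8 + 3 = 18.
This cut is saturated, so no flow can exceed 18.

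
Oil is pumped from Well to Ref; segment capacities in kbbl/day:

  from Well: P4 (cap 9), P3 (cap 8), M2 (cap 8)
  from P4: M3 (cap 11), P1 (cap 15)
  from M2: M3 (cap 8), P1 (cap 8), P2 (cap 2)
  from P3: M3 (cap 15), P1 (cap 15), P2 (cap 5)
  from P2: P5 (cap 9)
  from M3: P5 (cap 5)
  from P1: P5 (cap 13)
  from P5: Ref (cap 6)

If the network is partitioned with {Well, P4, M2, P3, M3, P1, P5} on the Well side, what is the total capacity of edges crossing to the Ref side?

Edges leaving {Well, P4, M2, P3, M3, P1, P5}: M2→P2 (2), P3→P2 (5), P5→Ref (6).
Cut capacity = 2 + 5 + 6 = 13.

13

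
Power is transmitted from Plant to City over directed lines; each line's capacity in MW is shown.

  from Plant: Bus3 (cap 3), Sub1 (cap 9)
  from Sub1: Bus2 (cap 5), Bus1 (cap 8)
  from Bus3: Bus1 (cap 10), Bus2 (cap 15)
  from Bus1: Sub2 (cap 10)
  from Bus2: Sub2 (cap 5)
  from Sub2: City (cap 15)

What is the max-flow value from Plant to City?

Augment Plant→Sub1→Bus1→Sub2→City: bottleneck 8, flow now 8.
Augment Plant→Sub1→Bus2→Sub2→City: bottleneck 1, flow now 9.
Augment Plant→Bus3→Bus1→Sub2→City: bottleneck 2, flow now 11.
Augment Plant→Bus3→Bus2→Sub2→City: bottleneck 1, flow now 12.
No augmenting path remains; maximum flow = 12.
In the residual graph, reachable from Plant: {Plant}.
Min-cut edges: Plant→Sub1 (9), Plant→Bus3 (3); capacity 9 + 3 = 12.
This cut is saturated, so no flow can exceed 12.

12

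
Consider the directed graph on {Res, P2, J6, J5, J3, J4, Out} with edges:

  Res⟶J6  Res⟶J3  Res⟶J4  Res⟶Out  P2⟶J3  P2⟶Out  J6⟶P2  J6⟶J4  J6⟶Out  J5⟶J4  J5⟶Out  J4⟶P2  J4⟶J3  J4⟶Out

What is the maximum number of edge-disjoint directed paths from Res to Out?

Assign every edge capacity 1; by Menger, the answer equals the max flow.
Path Res→Out (+1); total 1.
Path Res→J6→Out (+1); total 2.
Path Res→J4→Out (+1); total 3.
No residual Res→Out path; max flow = 3.
Certifying cut of size 3: {Res→J4, Res→J6, Res→Out}.

3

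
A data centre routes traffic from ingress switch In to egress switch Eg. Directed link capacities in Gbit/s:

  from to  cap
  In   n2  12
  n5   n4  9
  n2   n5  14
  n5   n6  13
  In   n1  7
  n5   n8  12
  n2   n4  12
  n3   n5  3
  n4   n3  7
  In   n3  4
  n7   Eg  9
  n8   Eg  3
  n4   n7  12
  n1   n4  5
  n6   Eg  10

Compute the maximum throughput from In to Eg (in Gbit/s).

Augment In→n1→n4→n7→Eg: bottleneck 5, flow now 5.
Augment In→n2→n4→n7→Eg: bottleneck 4, flow now 9.
Augment In→n2→n5→n6→Eg: bottleneck 8, flow now 17.
Augment In→n3→n5→n6→Eg: bottleneck 2, flow now 19.
Augment In→n3→n5→n8→Eg: bottleneck 1, flow now 20.
No augmenting path remains; maximum flow = 20.
In the residual graph, reachable from In: {In, n1, n3}.
Min-cut edges: In→n2 (12), n1→n4 (5), n3→n5 (3); capacity 12 + 5 + 3 = 20.
This cut is saturated, so no flow can exceed 20.

20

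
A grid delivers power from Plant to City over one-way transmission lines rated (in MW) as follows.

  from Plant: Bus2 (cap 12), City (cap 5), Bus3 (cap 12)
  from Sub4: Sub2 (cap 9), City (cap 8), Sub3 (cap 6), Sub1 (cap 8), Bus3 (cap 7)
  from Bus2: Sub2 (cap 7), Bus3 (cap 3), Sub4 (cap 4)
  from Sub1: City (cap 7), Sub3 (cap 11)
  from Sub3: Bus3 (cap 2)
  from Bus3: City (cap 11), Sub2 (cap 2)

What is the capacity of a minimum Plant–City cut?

20

Augment Plant→City: bottleneck 5, flow now 5.
Augment Plant→Bus3→City: bottleneck 11, flow now 16.
Augment Plant→Bus2→Sub4→City: bottleneck 4, flow now 20.
No augmenting path remains; maximum flow = 20.
By max-flow min-cut, the minimum cut capacity equals the max flow.
In the residual graph, reachable from Plant: {Plant, Bus2, Bus3, Sub2}.
Min-cut edges: Plant→City (5), Bus2→Sub4 (4), Bus3→City (11); capacity 5 + 4 + 11 = 20.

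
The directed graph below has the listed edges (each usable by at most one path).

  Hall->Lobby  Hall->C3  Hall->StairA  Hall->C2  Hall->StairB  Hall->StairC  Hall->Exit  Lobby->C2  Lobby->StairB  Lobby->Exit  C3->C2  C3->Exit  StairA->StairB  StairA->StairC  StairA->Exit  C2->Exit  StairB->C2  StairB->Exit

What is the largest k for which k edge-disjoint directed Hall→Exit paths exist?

6

Assign every edge capacity 1; by Menger, the answer equals the max flow.
Path Hall→Exit (+1); total 1.
Path Hall→Lobby→Exit (+1); total 2.
Path Hall→C3→Exit (+1); total 3.
Path Hall→StairA→Exit (+1); total 4.
Path Hall→C2→Exit (+1); total 5.
Path Hall→StairB→Exit (+1); total 6.
No residual Hall→Exit path; max flow = 6.
Certifying cut of size 6: {Hall→C2, Hall→C3, Hall→Exit, Hall→Lobby, Hall→StairA, Hall→StairB}.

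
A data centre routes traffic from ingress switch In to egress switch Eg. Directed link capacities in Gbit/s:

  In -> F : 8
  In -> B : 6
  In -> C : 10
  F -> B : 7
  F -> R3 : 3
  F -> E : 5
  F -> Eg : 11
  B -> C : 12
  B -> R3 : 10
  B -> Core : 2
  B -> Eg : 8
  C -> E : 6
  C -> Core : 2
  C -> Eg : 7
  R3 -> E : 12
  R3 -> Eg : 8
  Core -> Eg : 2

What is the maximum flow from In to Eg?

23

Augment In→F→Eg: bottleneck 8, flow now 8.
Augment In→B→Eg: bottleneck 6, flow now 14.
Augment In→C→Eg: bottleneck 7, flow now 21.
Augment In→C→Core→Eg: bottleneck 2, flow now 23.
No augmenting path remains; maximum flow = 23.
In the residual graph, reachable from In: {In, C, E}.
Min-cut edges: In→F (8), In→B (6), C→Core (2), C→Eg (7); capacity 8 + 6 + 2 + 7 = 23.
This cut is saturated, so no flow can exceed 23.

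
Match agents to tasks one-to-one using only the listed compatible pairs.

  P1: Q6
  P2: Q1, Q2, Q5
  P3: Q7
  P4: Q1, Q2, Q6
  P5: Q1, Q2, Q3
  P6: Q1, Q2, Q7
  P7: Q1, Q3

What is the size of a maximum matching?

Unit-capacity flow: source→left, listed edges, right→sink; max matching = max flow.
Augmenting path P1→Q6 (+1); matched 1.
Augmenting path P2→Q1 (+1); matched 2.
Augmenting path P3→Q7 (+1); matched 3.
Augmenting path P4→Q2 (+1); matched 4.
Augmenting path P5→Q3 (+1); matched 5.
Augmenting path P6→Q1→P2→Q5 (+1); matched 6.
No augmenting path remains; maximum matching = 6.
König certificate: {P2, Q1, Q2, Q3, Q6, Q7} is a vertex cover of size 6 (every listed pair touches it), so no matching can be larger.

6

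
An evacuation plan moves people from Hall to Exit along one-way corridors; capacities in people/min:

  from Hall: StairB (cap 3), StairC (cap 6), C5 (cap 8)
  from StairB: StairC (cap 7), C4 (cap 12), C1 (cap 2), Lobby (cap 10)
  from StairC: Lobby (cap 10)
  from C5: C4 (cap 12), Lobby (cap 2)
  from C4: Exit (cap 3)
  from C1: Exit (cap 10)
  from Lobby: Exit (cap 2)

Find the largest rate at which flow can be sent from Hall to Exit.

7

Augment Hall→StairB→C4→Exit: bottleneck 3, flow now 3.
Augment Hall→StairC→Lobby→Exit: bottleneck 2, flow now 5.
Augment Hall→C5→C4→StairB→C1→Exit: bottleneck 2, flow now 7. (uses reverse residual edge)
No augmenting path remains; maximum flow = 7.
In the residual graph, reachable from Hall: {Hall, StairB, StairC, C5, C4, Lobby}.
Min-cut edges: StairB→C1 (2), C4→Exit (3), Lobby→Exit (2); capacity 2 + 3 + 2 = 7.
This cut is saturated, so no flow can exceed 7.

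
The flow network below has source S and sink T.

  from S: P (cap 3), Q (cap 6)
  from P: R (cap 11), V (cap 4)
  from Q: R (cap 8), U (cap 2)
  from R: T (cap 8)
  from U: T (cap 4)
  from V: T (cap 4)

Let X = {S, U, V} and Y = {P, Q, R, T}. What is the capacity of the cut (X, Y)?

17

Edges leaving {S, U, V}: S→P (3), S→Q (6), U→T (4), V→T (4).
Cut capacity = 3 + 6 + 4 + 4 = 17.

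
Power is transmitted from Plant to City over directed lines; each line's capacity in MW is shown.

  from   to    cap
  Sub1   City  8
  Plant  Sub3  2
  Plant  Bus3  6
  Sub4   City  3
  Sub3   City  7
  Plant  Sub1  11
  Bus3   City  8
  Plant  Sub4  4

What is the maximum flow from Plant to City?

19

Augment Plant→Sub4→City: bottleneck 3, flow now 3.
Augment Plant→Sub1→City: bottleneck 8, flow now 11.
Augment Plant→Sub3→City: bottleneck 2, flow now 13.
Augment Plant→Bus3→City: bottleneck 6, flow now 19.
No augmenting path remains; maximum flow = 19.
In the residual graph, reachable from Plant: {Plant, Sub4, Sub1}.
Min-cut edges: Plant→Sub3 (2), Plant→Bus3 (6), Sub4→City (3), Sub1→City (8); capacity 2 + 6 + 3 + 8 = 19.
This cut is saturated, so no flow can exceed 19.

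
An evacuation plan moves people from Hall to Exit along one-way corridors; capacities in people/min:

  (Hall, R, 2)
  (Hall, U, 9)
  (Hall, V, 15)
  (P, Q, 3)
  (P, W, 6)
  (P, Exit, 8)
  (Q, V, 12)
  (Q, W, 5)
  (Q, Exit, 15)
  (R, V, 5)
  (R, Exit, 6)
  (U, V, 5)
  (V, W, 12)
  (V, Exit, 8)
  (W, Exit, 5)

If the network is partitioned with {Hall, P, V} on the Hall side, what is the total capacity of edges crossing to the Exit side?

Edges leaving {Hall, P, V}: Hall→R (2), Hall→U (9), P→Q (3), P→W (6), P→Exit (8), V→W (12), V→Exit (8).
Cut capacity = 2 + 9 + 3 + 6 + 8 + 12 + 8 = 48.

48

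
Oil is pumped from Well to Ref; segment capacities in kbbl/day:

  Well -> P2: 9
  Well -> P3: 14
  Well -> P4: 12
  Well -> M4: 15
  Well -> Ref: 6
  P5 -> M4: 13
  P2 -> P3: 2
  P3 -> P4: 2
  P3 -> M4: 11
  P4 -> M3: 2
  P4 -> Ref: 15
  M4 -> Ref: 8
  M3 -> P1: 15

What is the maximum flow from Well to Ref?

Augment Well→Ref: bottleneck 6, flow now 6.
Augment Well→P4→Ref: bottleneck 12, flow now 18.
Augment Well→M4→Ref: bottleneck 8, flow now 26.
Augment Well→P3→P4→Ref: bottleneck 2, flow now 28.
No augmenting path remains; maximum flow = 28.
In the residual graph, reachable from Well: {Well, P2, P3, M4}.
Min-cut edges: Well→P4 (12), Well→Ref (6), P3→P4 (2), M4→Ref (8); capacity 12 + 6 + 2 + 8 = 28.
This cut is saturated, so no flow can exceed 28.

28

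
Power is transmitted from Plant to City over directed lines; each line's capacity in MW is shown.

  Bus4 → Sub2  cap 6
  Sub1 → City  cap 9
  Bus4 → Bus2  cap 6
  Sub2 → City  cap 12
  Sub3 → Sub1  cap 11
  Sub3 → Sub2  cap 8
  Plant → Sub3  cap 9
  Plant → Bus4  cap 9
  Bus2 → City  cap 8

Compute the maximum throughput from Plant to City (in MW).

Augment Plant→Bus4→Sub2→City: bottleneck 6, flow now 6.
Augment Plant→Bus4→Bus2→City: bottleneck 3, flow now 9.
Augment Plant→Sub3→Sub1→City: bottleneck 9, flow now 18.
No augmenting path remains; maximum flow = 18.
In the residual graph, reachable from Plant: {Plant}.
Min-cut edges: Plant→Bus4 (9), Plant→Sub3 (9); capacity 9 + 9 = 18.
This cut is saturated, so no flow can exceed 18.

18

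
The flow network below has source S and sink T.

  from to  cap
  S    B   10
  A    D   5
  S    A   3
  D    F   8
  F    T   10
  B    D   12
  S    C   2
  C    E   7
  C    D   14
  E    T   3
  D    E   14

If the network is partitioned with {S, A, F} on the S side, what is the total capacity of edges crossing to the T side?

27

Edges leaving {S, A, F}: S→B (10), S→C (2), A→D (5), F→T (10).
Cut capacity = 10 + 2 + 5 + 10 = 27.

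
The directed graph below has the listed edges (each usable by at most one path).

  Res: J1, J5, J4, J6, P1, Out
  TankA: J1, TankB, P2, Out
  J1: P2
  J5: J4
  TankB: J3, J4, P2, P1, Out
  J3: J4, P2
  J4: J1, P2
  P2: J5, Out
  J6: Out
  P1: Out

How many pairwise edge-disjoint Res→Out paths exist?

Assign every edge capacity 1; by Menger, the answer equals the max flow.
Path Res→Out (+1); total 1.
Path Res→J6→Out (+1); total 2.
Path Res→P1→Out (+1); total 3.
Path Res→J1→P2→Out (+1); total 4.
No residual Res→Out path; max flow = 4.
Certifying cut of size 4: {P2→Out, Res→J6, Res→Out, Res→P1}.

4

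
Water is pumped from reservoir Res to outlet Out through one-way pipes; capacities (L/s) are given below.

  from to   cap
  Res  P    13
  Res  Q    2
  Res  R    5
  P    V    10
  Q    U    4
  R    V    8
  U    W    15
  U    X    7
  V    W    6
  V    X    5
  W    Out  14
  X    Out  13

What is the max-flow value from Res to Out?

Augment Res→P→V→W→Out: bottleneck 6, flow now 6.
Augment Res→P→V→X→Out: bottleneck 4, flow now 10.
Augment Res→Q→U→W→Out: bottleneck 2, flow now 12.
Augment Res→R→V→X→Out: bottleneck 1, flow now 13.
No augmenting path remains; maximum flow = 13.
In the residual graph, reachable from Res: {Res, P, R, V}.
Min-cut edges: Res→Q (2), V→W (6), V→X (5); capacity 2 + 6 + 5 = 13.
This cut is saturated, so no flow can exceed 13.

13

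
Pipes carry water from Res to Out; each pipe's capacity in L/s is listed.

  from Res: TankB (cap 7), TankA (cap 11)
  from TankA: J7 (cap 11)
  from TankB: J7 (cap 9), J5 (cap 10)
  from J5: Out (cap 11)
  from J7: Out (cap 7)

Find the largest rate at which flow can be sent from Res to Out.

Augment Res→TankA→J7→Out: bottleneck 7, flow now 7.
Augment Res→TankB→J5→Out: bottleneck 7, flow now 14.
No augmenting path remains; maximum flow = 14.
In the residual graph, reachable from Res: {Res, TankA, J7}.
Min-cut edges: Res→TankB (7), J7→Out (7); capacity 7 + 7 = 14.
This cut is saturated, so no flow can exceed 14.

14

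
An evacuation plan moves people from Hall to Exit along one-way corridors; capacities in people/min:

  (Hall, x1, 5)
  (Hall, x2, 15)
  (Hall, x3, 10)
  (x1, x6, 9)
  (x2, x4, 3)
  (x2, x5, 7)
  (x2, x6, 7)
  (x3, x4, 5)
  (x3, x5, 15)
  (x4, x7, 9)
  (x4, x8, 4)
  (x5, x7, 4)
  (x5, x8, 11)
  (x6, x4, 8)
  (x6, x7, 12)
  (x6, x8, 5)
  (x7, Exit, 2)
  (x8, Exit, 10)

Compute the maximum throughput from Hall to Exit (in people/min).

Augment Hall→x1→x6→x7→Exit: bottleneck 2, flow now 2.
Augment Hall→x1→x6→x8→Exit: bottleneck 3, flow now 5.
Augment Hall→x2→x4→x8→Exit: bottleneck 3, flow now 8.
Augment Hall→x2→x5→x8→Exit: bottleneck 4, flow now 12.
No augmenting path remains; maximum flow = 12.
In the residual graph, reachable from Hall: {Hall, x1, x2, x3, x4, x5, x6, x7, x8}.
Min-cut edges: x7→Exit (2), x8→Exit (10); capacity 2 + 10 = 12.
This cut is saturated, so no flow can exceed 12.

12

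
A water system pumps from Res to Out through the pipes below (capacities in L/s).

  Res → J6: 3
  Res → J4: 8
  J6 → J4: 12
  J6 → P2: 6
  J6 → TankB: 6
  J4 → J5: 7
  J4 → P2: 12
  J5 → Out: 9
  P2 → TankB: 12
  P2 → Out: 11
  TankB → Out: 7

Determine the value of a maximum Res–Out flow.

11

Augment Res→J6→P2→Out: bottleneck 3, flow now 3.
Augment Res→J4→J5→Out: bottleneck 7, flow now 10.
Augment Res→J4→P2→Out: bottleneck 1, flow now 11.
No augmenting path remains; maximum flow = 11.
In the residual graph, reachable from Res: {Res}.
Min-cut edges: Res→J6 (3), Res→J4 (8); capacity 3 + 8 = 11.
This cut is saturated, so no flow can exceed 11.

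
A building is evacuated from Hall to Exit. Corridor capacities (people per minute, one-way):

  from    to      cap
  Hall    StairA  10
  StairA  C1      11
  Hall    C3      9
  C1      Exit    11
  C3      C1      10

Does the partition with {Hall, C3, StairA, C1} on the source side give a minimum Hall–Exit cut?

Given cut capacity: 11 = 11.
Augment Hall→C3→C1→Exit: bottleneck 9, flow now 9.
Augment Hall→StairA→C1→Exit: bottleneck 2, flow now 11.
No augmenting path remains; maximum flow = 11.
Cut capacity 11 equals the max flow, so it is a minimum cut.

Yes — it is a minimum cut (capacity 11).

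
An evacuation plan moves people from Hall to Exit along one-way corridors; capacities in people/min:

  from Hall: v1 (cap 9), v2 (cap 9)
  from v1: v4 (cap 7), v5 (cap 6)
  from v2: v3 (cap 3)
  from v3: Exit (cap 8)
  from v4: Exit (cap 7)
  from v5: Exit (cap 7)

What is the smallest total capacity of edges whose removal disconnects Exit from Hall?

Augment Hall→v1→v4→Exit: bottleneck 7, flow now 7.
Augment Hall→v1→v5→Exit: bottleneck 2, flow now 9.
Augment Hall→v2→v3→Exit: bottleneck 3, flow now 12.
No augmenting path remains; maximum flow = 12.
By max-flow min-cut, the minimum cut capacity equals the max flow.
In the residual graph, reachable from Hall: {Hall, v2}.
Min-cut edges: Hall→v1 (9), v2→v3 (3); capacity 9 + 3 = 12.

12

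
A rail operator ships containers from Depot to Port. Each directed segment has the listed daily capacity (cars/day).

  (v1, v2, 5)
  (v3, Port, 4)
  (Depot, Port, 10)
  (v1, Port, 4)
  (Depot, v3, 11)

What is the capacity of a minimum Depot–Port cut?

Augment Depot→Port: bottleneck 10, flow now 10.
Augment Depot→v3→Port: bottleneck 4, flow now 14.
No augmenting path remains; maximum flow = 14.
By max-flow min-cut, the minimum cut capacity equals the max flow.
In the residual graph, reachable from Depot: {Depot, v3}.
Min-cut edges: Depot→Port (10), v3→Port (4); capacity 10 + 4 = 14.

14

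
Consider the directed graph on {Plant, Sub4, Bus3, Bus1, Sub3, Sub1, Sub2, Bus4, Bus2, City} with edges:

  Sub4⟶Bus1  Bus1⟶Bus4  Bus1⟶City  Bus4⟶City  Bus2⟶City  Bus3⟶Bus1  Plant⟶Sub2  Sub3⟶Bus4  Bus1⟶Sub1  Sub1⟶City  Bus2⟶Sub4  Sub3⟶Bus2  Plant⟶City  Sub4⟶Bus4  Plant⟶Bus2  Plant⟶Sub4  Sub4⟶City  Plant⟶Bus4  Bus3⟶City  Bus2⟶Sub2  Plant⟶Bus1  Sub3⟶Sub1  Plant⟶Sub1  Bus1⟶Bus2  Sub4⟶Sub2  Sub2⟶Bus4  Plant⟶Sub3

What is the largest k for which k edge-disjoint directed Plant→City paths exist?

Assign every edge capacity 1; by Menger, the answer equals the max flow.
Path Plant→City (+1); total 1.
Path Plant→Sub4→City (+1); total 2.
Path Plant→Bus1→City (+1); total 3.
Path Plant→Sub1→City (+1); total 4.
Path Plant→Bus4→City (+1); total 5.
Path Plant→Bus2→City (+1); total 6.
No residual Plant→City path; max flow = 6.
Certifying cut of size 6: {Bus1→City, Bus2→City, Bus4→City, Plant→City, Sub1→City, Sub4→City}.

6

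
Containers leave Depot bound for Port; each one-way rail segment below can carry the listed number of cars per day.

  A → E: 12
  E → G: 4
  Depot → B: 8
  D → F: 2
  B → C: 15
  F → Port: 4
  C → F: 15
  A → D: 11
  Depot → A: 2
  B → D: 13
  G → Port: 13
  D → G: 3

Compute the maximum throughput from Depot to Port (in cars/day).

9

Augment Depot→A→D→F→Port: bottleneck 2, flow now 2.
Augment Depot→B→C→F→Port: bottleneck 2, flow now 4.
Augment Depot→B→D→G→Port: bottleneck 3, flow now 7.
Augment Depot→B→D→A→E→G→Port: bottleneck 2, flow now 9. (uses reverse residual edge)
No augmenting path remains; maximum flow = 9.
In the residual graph, reachable from Depot: {Depot, B, C, D, F}.
Min-cut edges: Depot→A (2), D→G (3), F→Port (4); capacity 2 + 3 + 4 = 9.
This cut is saturated, so no flow can exceed 9.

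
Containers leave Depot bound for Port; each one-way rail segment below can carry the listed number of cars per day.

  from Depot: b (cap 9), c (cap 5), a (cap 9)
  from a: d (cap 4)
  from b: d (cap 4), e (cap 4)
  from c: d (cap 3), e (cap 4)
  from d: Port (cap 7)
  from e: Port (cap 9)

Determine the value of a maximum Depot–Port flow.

Augment Depot→a→d→Port: bottleneck 4, flow now 4.
Augment Depot→b→d→Port: bottleneck 3, flow now 7.
Augment Depot→b→e→Port: bottleneck 4, flow now 11.
Augment Depot→c→e→Port: bottleneck 4, flow now 15.
No augmenting path remains; maximum flow = 15.
In the residual graph, reachable from Depot: {Depot, a, b, c, d}.
Min-cut edges: b→e (4), c→e (4), d→Port (7); capacity 4 + 4 + 7 = 15.
This cut is saturated, so no flow can exceed 15.

15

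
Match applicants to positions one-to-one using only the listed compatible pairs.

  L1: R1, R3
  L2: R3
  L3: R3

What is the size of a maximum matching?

Unit-capacity flow: source→left, listed edges, right→sink; max matching = max flow.
Augmenting path L1→R1 (+1); matched 1.
Augmenting path L2→R3 (+1); matched 2.
No augmenting path remains; maximum matching = 2.
König certificate: {L1, R3} is a vertex cover of size 2 (every listed pair touches it), so no matching can be larger.

2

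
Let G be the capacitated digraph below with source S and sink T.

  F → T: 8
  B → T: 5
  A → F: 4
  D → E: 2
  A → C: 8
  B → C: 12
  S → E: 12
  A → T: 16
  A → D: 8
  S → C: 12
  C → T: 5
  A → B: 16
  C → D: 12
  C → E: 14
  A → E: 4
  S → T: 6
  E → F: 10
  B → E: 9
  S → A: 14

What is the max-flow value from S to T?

33

Augment S→T: bottleneck 6, flow now 6.
Augment S→A→T: bottleneck 14, flow now 20.
Augment S→C→T: bottleneck 5, flow now 25.
Augment S→E→F→T: bottleneck 8, flow now 33.
No augmenting path remains; maximum flow = 33.
In the residual graph, reachable from S: {S, C, D, E, F}.
Min-cut edges: S→A (14), S→T (6), C→T (5), F→T (8); capacity 14 + 6 + 5 + 8 = 33.
This cut is saturated, so no flow can exceed 33.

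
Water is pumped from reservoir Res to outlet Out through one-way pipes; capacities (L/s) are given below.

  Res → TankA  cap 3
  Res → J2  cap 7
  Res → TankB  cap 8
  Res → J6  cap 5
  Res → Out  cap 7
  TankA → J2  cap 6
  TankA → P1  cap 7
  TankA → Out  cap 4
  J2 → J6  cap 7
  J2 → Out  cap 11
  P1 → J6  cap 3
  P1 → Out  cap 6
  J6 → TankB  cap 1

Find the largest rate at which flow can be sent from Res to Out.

17

Augment Res→Out: bottleneck 7, flow now 7.
Augment Res→TankA→Out: bottleneck 3, flow now 10.
Augment Res→J2→Out: bottleneck 7, flow now 17.
No augmenting path remains; maximum flow = 17.
In the residual graph, reachable from Res: {Res, TankB, J6}.
Min-cut edges: Res→TankA (3), Res→J2 (7), Res→Out (7); capacity 3 + 7 + 7 = 17.
This cut is saturated, so no flow can exceed 17.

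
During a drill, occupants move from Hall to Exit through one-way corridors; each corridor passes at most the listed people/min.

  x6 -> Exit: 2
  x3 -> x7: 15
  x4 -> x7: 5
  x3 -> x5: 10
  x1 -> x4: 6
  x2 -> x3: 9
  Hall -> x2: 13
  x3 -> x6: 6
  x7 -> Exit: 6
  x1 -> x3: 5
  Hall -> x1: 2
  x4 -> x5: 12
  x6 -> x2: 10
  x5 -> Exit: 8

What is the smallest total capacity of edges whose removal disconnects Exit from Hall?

11

Augment Hall→x1→x3→x5→Exit: bottleneck 2, flow now 2.
Augment Hall→x2→x3→x5→Exit: bottleneck 6, flow now 8.
Augment Hall→x2→x3→x6→Exit: bottleneck 2, flow now 10.
Augment Hall→x2→x3→x7→Exit: bottleneck 1, flow now 11.
No augmenting path remains; maximum flow = 11.
By max-flow min-cut, the minimum cut capacity equals the max flow.
In the residual graph, reachable from Hall: {Hall, x2}.
Min-cut edges: Hall→x1 (2), x2→x3 (9); capacity 2 + 9 = 11.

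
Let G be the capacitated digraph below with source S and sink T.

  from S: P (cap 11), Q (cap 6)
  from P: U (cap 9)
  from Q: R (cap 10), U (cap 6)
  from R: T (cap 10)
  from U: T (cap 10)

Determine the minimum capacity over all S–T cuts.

15

Augment S→P→U→T: bottleneck 9, flow now 9.
Augment S→Q→R→T: bottleneck 6, flow now 15.
No augmenting path remains; maximum flow = 15.
By max-flow min-cut, the minimum cut capacity equals the max flow.
In the residual graph, reachable from S: {S, P}.
Min-cut edges: S→Q (6), P→U (9); capacity 6 + 9 = 15.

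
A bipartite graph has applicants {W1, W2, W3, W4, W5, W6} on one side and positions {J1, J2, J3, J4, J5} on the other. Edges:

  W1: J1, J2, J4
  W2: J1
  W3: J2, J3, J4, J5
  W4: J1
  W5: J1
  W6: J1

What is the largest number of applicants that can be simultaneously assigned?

3

Unit-capacity flow: source→left, listed edges, right→sink; max matching = max flow.
Augmenting path W1→J1 (+1); matched 1.
Augmenting path W3→J2 (+1); matched 2.
Augmenting path W2→J1→W1→J4 (+1); matched 3.
No augmenting path remains; maximum matching = 3.
König certificate: {W1, W3, J1} is a vertex cover of size 3 (every listed pair touches it), so no matching can be larger.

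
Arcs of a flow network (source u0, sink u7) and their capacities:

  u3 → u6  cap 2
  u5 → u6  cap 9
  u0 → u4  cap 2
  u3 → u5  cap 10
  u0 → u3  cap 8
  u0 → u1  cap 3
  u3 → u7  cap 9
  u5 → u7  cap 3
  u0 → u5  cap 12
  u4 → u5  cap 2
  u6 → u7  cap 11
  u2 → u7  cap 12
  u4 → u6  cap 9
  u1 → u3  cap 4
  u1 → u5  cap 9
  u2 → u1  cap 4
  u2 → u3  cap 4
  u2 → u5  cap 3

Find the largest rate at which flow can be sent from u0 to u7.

Augment u0→u3→u7: bottleneck 8, flow now 8.
Augment u0→u5→u7: bottleneck 3, flow now 11.
Augment u0→u1→u3→u7: bottleneck 1, flow now 12.
Augment u0→u4→u6→u7: bottleneck 2, flow now 14.
Augment u0→u5→u6→u7: bottleneck 9, flow now 23.
No augmenting path remains; maximum flow = 23.
In the residual graph, reachable from u0: {u0, u1, u3, u4, u5, u6}.
Min-cut edges: u3→u7 (9), u5→u7 (3), u6→u7 (11); capacity 9 + 3 + 11 = 23.
This cut is saturated, so no flow can exceed 23.

23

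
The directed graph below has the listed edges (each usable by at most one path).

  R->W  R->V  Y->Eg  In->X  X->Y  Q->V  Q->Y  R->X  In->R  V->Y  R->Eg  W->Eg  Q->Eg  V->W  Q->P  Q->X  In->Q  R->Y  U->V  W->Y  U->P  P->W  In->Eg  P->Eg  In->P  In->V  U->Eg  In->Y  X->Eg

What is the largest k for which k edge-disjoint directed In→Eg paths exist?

7

Assign every edge capacity 1; by Menger, the answer equals the max flow.
Path In→Eg (+1); total 1.
Path In→P→Eg (+1); total 2.
Path In→Q→Eg (+1); total 3.
Path In→R→Eg (+1); total 4.
Path In→X→Eg (+1); total 5.
Path In→Y→Eg (+1); total 6.
Path In→V→W→Eg (+1); total 7.
No residual In→Eg path; max flow = 7.
Certifying cut of size 7: {In→Eg, In→P, In→Q, In→R, In→V, In→X, In→Y}.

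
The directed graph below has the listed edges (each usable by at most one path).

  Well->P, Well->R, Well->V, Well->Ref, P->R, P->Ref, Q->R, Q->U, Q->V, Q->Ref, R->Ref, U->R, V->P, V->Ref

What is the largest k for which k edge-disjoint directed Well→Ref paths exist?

Assign every edge capacity 1; by Menger, the answer equals the max flow.
Path Well→Ref (+1); total 1.
Path Well→P→Ref (+1); total 2.
Path Well→R→Ref (+1); total 3.
Path Well→V→Ref (+1); total 4.
No residual Well→Ref path; max flow = 4.
Certifying cut of size 4: {Well→P, Well→R, Well→Ref, Well→V}.

4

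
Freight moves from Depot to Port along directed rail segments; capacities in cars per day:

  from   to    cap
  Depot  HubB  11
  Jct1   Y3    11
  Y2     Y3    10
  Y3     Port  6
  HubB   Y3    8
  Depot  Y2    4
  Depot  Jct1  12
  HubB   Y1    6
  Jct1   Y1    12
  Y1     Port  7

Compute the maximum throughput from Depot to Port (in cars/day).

Augment Depot→HubB→Y3→Port: bottleneck 6, flow now 6.
Augment Depot→HubB→Y1→Port: bottleneck 5, flow now 11.
Augment Depot→Jct1→Y1→Port: bottleneck 2, flow now 13.
No augmenting path remains; maximum flow = 13.
In the residual graph, reachable from Depot: {Depot, HubB, Jct1, Y2, Y3, Y1}.
Min-cut edges: Y3→Port (6), Y1→Port (7); capacity 6 + 7 = 13.
This cut is saturated, so no flow can exceed 13.

13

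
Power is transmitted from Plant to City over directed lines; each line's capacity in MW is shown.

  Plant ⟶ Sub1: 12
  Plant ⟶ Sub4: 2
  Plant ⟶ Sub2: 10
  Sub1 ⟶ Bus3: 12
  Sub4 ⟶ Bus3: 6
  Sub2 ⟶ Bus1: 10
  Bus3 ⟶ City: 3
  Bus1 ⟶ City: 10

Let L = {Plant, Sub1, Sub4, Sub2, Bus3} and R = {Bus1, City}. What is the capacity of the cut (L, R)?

Edges leaving {Plant, Sub1, Sub4, Sub2, Bus3}: Sub2→Bus1 (10), Bus3→City (3).
Cut capacity = 10 + 3 = 13.

13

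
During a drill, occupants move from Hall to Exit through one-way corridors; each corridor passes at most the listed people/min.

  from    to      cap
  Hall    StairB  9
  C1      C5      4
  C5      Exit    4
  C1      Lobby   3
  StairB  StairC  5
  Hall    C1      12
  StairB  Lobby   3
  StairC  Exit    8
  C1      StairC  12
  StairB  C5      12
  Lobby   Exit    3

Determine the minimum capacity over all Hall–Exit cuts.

15

Augment Hall→StairB→Lobby→Exit: bottleneck 3, flow now 3.
Augment Hall→StairB→StairC→Exit: bottleneck 5, flow now 8.
Augment Hall→StairB→C5→Exit: bottleneck 1, flow now 9.
Augment Hall→C1→StairC→Exit: bottleneck 3, flow now 12.
Augment Hall→C1→C5→Exit: bottleneck 3, flow now 15.
No augmenting path remains; maximum flow = 15.
By max-flow min-cut, the minimum cut capacity equals the max flow.
In the residual graph, reachable from Hall: {Hall, StairB, C1, Lobby, StairC, C5}.
Min-cut edges: Lobby→Exit (3), StairC→Exit (8), C5→Exit (4); capacity 3 + 8 + 4 = 15.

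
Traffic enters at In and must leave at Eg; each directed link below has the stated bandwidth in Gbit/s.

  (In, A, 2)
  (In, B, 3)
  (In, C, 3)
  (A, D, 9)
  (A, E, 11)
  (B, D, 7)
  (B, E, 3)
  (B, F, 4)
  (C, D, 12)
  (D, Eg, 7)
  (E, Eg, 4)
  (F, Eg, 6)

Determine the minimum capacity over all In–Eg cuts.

Augment In→A→D→Eg: bottleneck 2, flow now 2.
Augment In→B→D→Eg: bottleneck 3, flow now 5.
Augment In→C→D→Eg: bottleneck 2, flow now 7.
Augment In→C→D→A→E→Eg: bottleneck 1, flow now 8. (uses reverse residual edge)
No augmenting path remains; maximum flow = 8.
By max-flow min-cut, the minimum cut capacity equals the max flow.
In the residual graph, reachable from In: {In}.
Min-cut edges: In→A (2), In→B (3), In→C (3); capacity 2 + 3 + 3 = 8.

8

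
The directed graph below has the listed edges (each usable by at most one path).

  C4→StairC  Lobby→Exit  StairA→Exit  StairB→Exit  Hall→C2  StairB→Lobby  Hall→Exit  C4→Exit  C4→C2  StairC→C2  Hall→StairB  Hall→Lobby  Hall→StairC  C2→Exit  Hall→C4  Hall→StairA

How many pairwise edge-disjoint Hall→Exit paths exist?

6

Assign every edge capacity 1; by Menger, the answer equals the max flow.
Path Hall→Exit (+1); total 1.
Path Hall→C4→Exit (+1); total 2.
Path Hall→C2→Exit (+1); total 3.
Path Hall→StairB→Exit (+1); total 4.
Path Hall→StairA→Exit (+1); total 5.
Path Hall→Lobby→Exit (+1); total 6.
No residual Hall→Exit path; max flow = 6.
Certifying cut of size 6: {C2→Exit, Hall→C4, Hall→Exit, Hall→Lobby, Hall→StairA, Hall→StairB}.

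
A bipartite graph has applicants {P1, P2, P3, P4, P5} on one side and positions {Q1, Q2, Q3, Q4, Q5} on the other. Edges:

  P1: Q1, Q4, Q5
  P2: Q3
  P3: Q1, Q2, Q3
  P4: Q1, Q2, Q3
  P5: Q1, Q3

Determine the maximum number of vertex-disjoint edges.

4

Unit-capacity flow: source→left, listed edges, right→sink; max matching = max flow.
Augmenting path P1→Q1 (+1); matched 1.
Augmenting path P2→Q3 (+1); matched 2.
Augmenting path P3→Q2 (+1); matched 3.
Augmenting path P4→Q1→P1→Q4 (+1); matched 4.
No augmenting path remains; maximum matching = 4.
König certificate: {P1, Q1, Q2, Q3} is a vertex cover of size 4 (every listed pair touches it), so no matching can be larger.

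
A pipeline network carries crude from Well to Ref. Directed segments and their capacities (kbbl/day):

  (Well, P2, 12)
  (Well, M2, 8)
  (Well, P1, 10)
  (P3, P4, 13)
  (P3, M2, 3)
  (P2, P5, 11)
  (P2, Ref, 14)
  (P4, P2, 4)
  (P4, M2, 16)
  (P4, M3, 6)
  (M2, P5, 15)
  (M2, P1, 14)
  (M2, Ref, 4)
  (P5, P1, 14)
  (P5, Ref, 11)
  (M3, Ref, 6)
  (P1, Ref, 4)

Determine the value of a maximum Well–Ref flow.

Augment Well→P2→Ref: bottleneck 12, flow now 12.
Augment Well→M2→Ref: bottleneck 4, flow now 16.
Augment Well→P1→Ref: bottleneck 4, flow now 20.
Augment Well→M2→P5→Ref: bottleneck 4, flow now 24.
No augmenting path remains; maximum flow = 24.
In the residual graph, reachable from Well: {Well, P1}.
Min-cut edges: Well→P2 (12), Well→M2 (8), P1→Ref (4); capacity 12 + 8 + 4 = 24.
This cut is saturated, so no flow can exceed 24.

24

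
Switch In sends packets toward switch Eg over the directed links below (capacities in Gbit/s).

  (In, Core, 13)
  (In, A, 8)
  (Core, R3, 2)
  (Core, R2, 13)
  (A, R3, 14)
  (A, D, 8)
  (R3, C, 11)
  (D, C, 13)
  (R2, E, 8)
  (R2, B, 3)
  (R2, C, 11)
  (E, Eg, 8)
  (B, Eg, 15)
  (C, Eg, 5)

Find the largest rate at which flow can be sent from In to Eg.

Augment In→Core→R3→C→Eg: bottleneck 2, flow now 2.
Augment In→Core→R2→E→Eg: bottleneck 8, flow now 10.
Augment In→Core→R2→B→Eg: bottleneck 3, flow now 13.
Augment In→A→R3→C→Eg: bottleneck 3, flow now 16.
No augmenting path remains; maximum flow = 16.
In the residual graph, reachable from In: {In, Core, A, R3, D, R2, C}.
Min-cut edges: R2→E (8), R2→B (3), C→Eg (5); capacity 8 + 3 + 5 = 16.
This cut is saturated, so no flow can exceed 16.

16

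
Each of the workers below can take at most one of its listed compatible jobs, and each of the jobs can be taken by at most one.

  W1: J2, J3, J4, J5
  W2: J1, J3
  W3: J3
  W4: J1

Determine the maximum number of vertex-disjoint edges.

Unit-capacity flow: source→left, listed edges, right→sink; max matching = max flow.
Augmenting path W1→J2 (+1); matched 1.
Augmenting path W2→J1 (+1); matched 2.
Augmenting path W3→J3 (+1); matched 3.
No augmenting path remains; maximum matching = 3.
König certificate: {W1, J1, J3} is a vertex cover of size 3 (every listed pair touches it), so no matching can be larger.

3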